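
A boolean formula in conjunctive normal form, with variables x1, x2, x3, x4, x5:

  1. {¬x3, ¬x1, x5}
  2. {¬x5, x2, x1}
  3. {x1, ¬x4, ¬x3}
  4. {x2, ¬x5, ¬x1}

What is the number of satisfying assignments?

Case analysis on x1 and x5:
  x1=1, x5=1: remaining (x2,x3,x4) ∈ {(1,0,0); (1,0,1); (1,1,0); (1,1,1)} — 4.
  x1=1, x5=0: remaining (x2,x3,x4) ∈ {(0,0,0); (0,0,1); (1,0,0); (1,0,1)} — 4.
  x1=0, x5=1: remaining (x2,x3,x4) ∈ {(1,0,0); (1,0,1); (1,1,0)} — 3.
  x1=0, x5=0: x2 free; 3 ways for (x3,x4) × 2^1 = 6.
Total: 4 + 4 + 3 + 6 = 17.

17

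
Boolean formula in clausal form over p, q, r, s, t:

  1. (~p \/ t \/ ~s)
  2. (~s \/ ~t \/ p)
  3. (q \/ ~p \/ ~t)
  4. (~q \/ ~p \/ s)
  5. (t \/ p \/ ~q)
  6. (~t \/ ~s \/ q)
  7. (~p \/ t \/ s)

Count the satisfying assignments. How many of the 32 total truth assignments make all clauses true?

Case analysis on p and t:
  p=T, t=T: remaining (q,r,s) ∈ {(T,F,T); (T,T,T)} — 2.
  p=T, t=F: a clause becomes empty — 0.
  p=F, t=T: remaining (q,r,s) ∈ {(F,F,F); (F,T,F); (T,F,F); (T,T,F)} — 4.
  p=F, t=F: remaining (q,r,s) ∈ {(F,F,F); (F,F,T); (F,T,F); (F,T,T)} — 4.
Total: 2 + 0 + 4 + 4 = 10.

10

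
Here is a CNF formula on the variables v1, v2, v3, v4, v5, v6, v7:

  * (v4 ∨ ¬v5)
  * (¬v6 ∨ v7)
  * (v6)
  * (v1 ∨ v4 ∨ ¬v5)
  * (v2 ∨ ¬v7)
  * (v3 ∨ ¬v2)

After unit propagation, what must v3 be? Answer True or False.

True

(v6) stands alone — v6 = True.
In (v7 ∨ ¬v6), ¬v6 is now false; v7 must hold, so v7 = True.
(v2 ∨ ¬v7): since v7 = True, the clause reduces to (v2). v2 = True.
In (v3 ∨ ¬v2), ¬v2 is now false; v3 must hold, so v3 = True.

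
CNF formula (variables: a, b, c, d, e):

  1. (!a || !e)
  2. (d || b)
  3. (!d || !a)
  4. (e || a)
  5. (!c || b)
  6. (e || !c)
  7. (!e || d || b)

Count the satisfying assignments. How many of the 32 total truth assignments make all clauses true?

Satisfying assignments:
  a=F b=F c=F d=T e=T
  a=F b=T c=F d=F e=T
  a=F b=T c=F d=T e=T
  a=F b=T c=T d=F e=T
  a=F b=T c=T d=T e=T
  a=T b=T c=F d=F e=F
Count: 6.

6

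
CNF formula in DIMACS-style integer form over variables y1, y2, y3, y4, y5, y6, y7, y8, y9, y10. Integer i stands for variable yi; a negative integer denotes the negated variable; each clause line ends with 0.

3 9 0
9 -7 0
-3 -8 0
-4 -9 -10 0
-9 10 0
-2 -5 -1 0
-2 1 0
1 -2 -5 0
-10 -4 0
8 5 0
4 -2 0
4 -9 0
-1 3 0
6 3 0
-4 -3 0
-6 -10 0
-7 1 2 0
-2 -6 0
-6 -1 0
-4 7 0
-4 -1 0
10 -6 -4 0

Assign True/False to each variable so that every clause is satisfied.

y1 = T, y2 = F, y3 = T, y4 = F, y5 = T, y6 = F, y7 = F, y8 = F, y9 = F, y10 = T

Set y1 = True and propagate.
  then y3 is forced to True.
  then y8 is forced to False.
  then y5 is forced to True.
  then y2 is forced to False.
  then y4 is forced to False.
  then y9 is forced to False.
  then y7 is forced to False.
  then y6 is forced to False.
y10 is now unconstrained; take y10 = True.
Check each clause:
  1. (y3 || y9) — y3 is true.
  2. (!y7 || y9) — !y7 is true.
  3. (!y8 || !y3) — !y8 is true.
  4. (!y10 || !y9 || !y4) — !y4 is true.
  5. (!y9 || y10) — y10 is true.
  6. (!y5 || !y1 || !y2) — !y2 is true.
  7. (y1 || !y2) — y1 is true.
  8. (!y2 || !y5 || y1) — y1 is true.
  9. (!y4 || !y10) — !y4 is true.
  10. (y8 || y5) — y5 is true.
  11. (y4 || !y2) — !y2 is true.
  12. (!y9 || y4) — !y9 is true.
  13. (y3 || !y1) — y3 is true.
  14. (y3 || y6) — y3 is true.
  15. (!y3 || !y4) — !y4 is true.
  16. (!y10 || !y6) — !y6 is true.
  17. (y2 || !y7 || y1) — y1 is true.
  18. (!y6 || !y2) — !y6 is true.
  19. (!y1 || !y6) — !y6 is true.
  20. (!y4 || y7) — !y4 is true.
  21. (!y1 || !y4) — !y4 is true.
  22. (!y6 || !y4 || y10) — y10 is true.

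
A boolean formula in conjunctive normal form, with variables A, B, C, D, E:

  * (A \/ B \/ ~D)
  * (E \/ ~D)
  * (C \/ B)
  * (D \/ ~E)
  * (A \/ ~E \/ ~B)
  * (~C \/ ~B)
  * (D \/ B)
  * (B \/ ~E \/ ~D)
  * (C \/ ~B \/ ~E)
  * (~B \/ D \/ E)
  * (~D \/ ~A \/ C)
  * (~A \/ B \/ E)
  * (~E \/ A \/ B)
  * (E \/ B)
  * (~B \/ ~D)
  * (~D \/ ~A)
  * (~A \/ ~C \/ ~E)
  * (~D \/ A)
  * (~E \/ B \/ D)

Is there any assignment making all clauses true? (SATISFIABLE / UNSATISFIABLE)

B = True:
  propagation gives C=False, E=False, D=False; an empty clause results — contradiction.
B = False:
  propagation gives C=True, D=True, A=True; an empty clause results — contradiction.
Every branch closes, so no satisfying assignment exists.

UNSATISFIABLE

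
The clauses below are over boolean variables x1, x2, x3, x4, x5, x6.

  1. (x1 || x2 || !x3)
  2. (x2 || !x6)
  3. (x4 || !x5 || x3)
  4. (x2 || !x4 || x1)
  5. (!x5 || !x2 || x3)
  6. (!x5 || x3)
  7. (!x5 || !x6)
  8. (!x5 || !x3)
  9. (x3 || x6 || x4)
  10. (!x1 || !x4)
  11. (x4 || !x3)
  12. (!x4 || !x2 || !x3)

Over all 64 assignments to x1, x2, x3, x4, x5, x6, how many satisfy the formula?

The models are:
  x1=0 x2=1 x3=0 x4=0 x5=0 x6=1
  x1=0 x2=1 x3=0 x4=1 x5=0 x6=0
  x1=0 x2=1 x3=0 x4=1 x5=0 x6=1
  x1=1 x2=1 x3=0 x4=0 x5=0 x6=1
Count: 4.

4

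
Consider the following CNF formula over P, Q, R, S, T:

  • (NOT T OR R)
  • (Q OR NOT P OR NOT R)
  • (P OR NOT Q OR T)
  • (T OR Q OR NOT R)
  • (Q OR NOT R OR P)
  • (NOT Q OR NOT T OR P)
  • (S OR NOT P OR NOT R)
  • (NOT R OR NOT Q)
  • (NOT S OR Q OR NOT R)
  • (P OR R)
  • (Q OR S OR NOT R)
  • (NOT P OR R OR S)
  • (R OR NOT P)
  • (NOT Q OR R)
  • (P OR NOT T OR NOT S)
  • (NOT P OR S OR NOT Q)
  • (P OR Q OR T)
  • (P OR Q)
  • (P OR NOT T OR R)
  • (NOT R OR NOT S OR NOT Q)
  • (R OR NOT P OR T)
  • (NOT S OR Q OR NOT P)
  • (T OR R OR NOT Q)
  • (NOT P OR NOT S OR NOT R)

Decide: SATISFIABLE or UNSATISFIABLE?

R = True:
  propagation gives Q=False, P=False; an empty clause results — contradiction.
R = False:
  propagation gives T=False, P=True; an empty clause results — contradiction.
Every branch closes, so no satisfying assignment exists.

UNSATISFIABLE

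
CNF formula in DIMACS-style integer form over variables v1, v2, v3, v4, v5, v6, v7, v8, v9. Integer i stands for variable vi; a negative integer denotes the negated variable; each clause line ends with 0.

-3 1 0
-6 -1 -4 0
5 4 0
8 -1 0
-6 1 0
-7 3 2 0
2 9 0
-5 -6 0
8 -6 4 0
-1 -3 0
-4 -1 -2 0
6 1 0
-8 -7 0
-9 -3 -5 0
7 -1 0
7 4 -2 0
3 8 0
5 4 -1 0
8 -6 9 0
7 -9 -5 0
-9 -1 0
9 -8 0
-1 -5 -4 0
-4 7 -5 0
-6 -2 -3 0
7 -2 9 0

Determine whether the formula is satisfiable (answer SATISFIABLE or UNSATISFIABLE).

UNSATISFIABLE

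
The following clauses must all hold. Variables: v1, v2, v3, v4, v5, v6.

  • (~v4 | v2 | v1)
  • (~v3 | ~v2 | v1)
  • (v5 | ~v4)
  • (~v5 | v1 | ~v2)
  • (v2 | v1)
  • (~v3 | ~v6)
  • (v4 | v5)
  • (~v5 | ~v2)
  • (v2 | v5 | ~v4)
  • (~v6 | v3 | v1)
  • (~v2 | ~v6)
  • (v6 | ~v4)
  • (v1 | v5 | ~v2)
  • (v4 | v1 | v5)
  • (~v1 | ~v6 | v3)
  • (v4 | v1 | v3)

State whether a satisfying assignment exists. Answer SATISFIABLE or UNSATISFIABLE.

Set v1 = True and propagate.
The remaining clauses are satisfied by v2 = False, v3 = False, v4 = False, v5 = True, v6 = False.
Every clause has at least one true literal under this assignment.
So v1 = True, v2 = False, v3 = False, v4 = False, v5 = True, v6 = False is a satisfying assignment.

SATISFIABLE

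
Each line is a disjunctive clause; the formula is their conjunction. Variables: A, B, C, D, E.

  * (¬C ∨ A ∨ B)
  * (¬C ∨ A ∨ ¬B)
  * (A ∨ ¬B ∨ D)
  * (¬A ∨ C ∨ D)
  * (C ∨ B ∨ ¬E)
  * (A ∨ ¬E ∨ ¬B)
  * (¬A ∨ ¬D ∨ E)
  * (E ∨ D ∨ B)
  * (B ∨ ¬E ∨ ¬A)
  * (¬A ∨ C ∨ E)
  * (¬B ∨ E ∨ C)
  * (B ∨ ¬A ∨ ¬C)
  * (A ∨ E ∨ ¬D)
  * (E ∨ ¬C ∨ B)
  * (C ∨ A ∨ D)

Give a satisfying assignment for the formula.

Set A = True and propagate.
For the remaining variables, B = True, C = True, D = False, E = True works.
Every clause has at least one true literal under this assignment.
Check each clause:
  1. (B ∨ ¬C ∨ A) — A is true.
  2. (¬C ∨ A ∨ ¬B) — A is true.
  3. (A ∨ D ∨ ¬B) — A is true.
  4. (C ∨ ¬A ∨ D) — C is true.
  5. (¬E ∨ C ∨ B) — B is true.
  6. (¬E ∨ A ∨ ¬B) — A is true.
  7. (¬D ∨ ¬A ∨ E) — ¬D is true.
  8. (E ∨ D ∨ B) — B is true.
  9. (¬E ∨ B ∨ ¬A) — B is true.
  10. (¬A ∨ E ∨ C) — C is true.
  11. (E ∨ ¬B ∨ C) — C is true.
  12. (¬C ∨ ¬A ∨ B) — B is true.
  13. (A ∨ E ∨ ¬D) — A is true.
  14. (B ∨ E ∨ ¬C) — B is true.
  15. (C ∨ D ∨ A) — A is true.

A=1, B=1, C=1, D=0, E=1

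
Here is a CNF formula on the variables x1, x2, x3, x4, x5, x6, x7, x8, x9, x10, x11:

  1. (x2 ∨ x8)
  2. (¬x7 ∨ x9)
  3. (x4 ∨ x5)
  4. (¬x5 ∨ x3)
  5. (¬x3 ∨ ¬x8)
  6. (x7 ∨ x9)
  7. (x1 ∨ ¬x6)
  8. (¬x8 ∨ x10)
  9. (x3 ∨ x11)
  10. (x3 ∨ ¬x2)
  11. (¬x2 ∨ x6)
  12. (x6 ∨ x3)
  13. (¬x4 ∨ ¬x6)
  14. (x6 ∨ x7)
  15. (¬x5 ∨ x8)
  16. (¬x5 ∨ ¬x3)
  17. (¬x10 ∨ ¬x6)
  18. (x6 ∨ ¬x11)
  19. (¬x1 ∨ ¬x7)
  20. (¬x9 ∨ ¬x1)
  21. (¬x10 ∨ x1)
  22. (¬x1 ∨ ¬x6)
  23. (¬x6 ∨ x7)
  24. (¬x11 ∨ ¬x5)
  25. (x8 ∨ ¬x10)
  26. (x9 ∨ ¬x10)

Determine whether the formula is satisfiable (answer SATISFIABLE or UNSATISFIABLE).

UNSATISFIABLE

x6 = True:
  propagation gives x1=True; an empty clause results — contradiction.
x6 = False:
  propagation gives x2=False, x8=True, x3=False; an empty clause results — contradiction.
Every branch closes, so no satisfying assignment exists.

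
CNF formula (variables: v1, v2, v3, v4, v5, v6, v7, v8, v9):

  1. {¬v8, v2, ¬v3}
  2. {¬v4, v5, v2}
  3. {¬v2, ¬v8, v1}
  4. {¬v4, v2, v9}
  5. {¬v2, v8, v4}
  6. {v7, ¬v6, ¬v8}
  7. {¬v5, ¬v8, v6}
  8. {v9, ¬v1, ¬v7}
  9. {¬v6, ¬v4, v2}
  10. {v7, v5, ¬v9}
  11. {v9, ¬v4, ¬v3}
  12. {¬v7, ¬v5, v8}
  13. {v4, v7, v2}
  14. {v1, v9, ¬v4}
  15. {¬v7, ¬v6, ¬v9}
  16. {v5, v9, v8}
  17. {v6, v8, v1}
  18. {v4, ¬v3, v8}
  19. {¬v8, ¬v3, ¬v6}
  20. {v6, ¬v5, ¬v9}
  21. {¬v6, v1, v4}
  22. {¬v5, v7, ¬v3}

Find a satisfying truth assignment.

v1=1  v2=1  v3=0  v4=1  v5=0  v6=0  v7=0  v8=1  v9=0

Pure literal: v3 appears only negated; assign v3 = False.
Set v1 = True and propagate.
Set v2 = True and propagate.
Set v4 = True and propagate.
For the remaining variables, v5 = False, v6 = False, v7 = False, v8 = True, v9 = False works.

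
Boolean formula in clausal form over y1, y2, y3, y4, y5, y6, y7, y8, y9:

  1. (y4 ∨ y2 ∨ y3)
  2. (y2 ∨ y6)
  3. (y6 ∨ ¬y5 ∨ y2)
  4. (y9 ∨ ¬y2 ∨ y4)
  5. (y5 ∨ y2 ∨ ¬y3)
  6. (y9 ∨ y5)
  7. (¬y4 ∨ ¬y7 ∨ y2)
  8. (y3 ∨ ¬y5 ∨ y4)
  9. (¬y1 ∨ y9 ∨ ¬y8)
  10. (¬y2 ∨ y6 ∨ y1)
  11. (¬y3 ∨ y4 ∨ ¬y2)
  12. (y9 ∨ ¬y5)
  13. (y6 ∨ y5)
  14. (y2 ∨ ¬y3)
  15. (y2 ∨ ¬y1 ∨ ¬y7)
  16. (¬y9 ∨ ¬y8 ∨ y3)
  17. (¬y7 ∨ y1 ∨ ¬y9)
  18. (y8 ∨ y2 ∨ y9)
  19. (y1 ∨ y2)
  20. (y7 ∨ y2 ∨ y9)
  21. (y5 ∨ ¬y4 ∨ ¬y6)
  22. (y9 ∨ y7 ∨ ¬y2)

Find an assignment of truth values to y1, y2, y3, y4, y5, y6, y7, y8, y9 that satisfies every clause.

y1=True, y2=True, y3=False, y4=True, y5=True, y6=False, y7=True, y8=False, y9=True

Check each clause:
  1. (y3 ∨ y4 ∨ y2) — y2 is true.
  2. (y6 ∨ y2) — y2 is true.
  3. (y2 ∨ y6 ∨ ¬y5) — y2 is true.
  4. (y9 ∨ ¬y2 ∨ y4) — y9 is true.
  5. (y5 ∨ y2 ∨ ¬y3) — ¬y3 is true.
  6. (y9 ∨ y5) — y9 is true.
  7. (¬y4 ∨ ¬y7 ∨ y2) — y2 is true.
  8. (¬y5 ∨ y3 ∨ y4) — y4 is true.
  9. (¬y1 ∨ ¬y8 ∨ y9) — ¬y8 is true.
  10. (¬y2 ∨ y6 ∨ y1) — y1 is true.
  11. (¬y2 ∨ y4 ∨ ¬y3) — y4 is true.
  12. (¬y5 ∨ y9) — y9 is true.
  13. (y6 ∨ y5) — y5 is true.
  14. (¬y3 ∨ y2) — y2 is true.
  15. (¬y7 ∨ ¬y1 ∨ y2) — y2 is true.
  16. (y3 ∨ ¬y9 ∨ ¬y8) — ¬y8 is true.
  17. (¬y9 ∨ y1 ∨ ¬y7) — y1 is true.
  18. (y8 ∨ y9 ∨ y2) — y9 is true.
  19. (y1 ∨ y2) — y1 is true.
  20. (y7 ∨ y9 ∨ y2) — y9 is true.
  21. (y5 ∨ ¬y4 ∨ ¬y6) — ¬y6 is true.
  22. (¬y2 ∨ y7 ∨ y9) — y9 is true.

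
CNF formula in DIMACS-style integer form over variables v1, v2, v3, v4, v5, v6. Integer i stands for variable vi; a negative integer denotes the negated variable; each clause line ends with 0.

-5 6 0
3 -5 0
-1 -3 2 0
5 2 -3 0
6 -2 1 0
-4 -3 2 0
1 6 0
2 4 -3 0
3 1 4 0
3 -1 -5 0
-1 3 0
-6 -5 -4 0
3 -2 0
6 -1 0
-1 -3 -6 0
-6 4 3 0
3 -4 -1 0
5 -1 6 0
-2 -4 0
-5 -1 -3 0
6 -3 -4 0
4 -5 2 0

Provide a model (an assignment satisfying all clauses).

Set v1 = False and propagate.
  then v6 is forced to True.
Try v2 = True.
  then v3 is forced to True.
  then v4 is forced to False.
v5 is now unconstrained; take v5 = True.
Every clause has at least one true literal under this assignment.
Check each clause:
  1. (v6 | ~v5) — v6 is true.
  2. (~v5 | v3) — v3 is true.
  3. (~v3 | v2 | ~v1) — v2 is true.
  4. (v2 | ~v3 | v5) — v2 is true.
  5. (~v2 | v6 | v1) — v6 is true.
  6. (v2 | ~v3 | ~v4) — v2 is true.
  7. (v1 | v6) — v6 is true.
  8. (v2 | ~v3 | v4) — v2 is true.
  9. (v1 | v3 | v4) — v3 is true.
  10. (~v1 | v3 | ~v5) — v3 is true.
  11. (~v1 | v3) — v3 is true.
  12. (~v6 | ~v4 | ~v5) — ~v4 is true.
  13. (v3 | ~v2) — v3 is true.
  14. (~v1 | v6) — v6 is true.
  15. (~v1 | ~v6 | ~v3) — ~v1 is true.
  16. (~v6 | v3 | v4) — v3 is true.
  17. (~v4 | ~v1 | v3) — v3 is true.
  18. (v5 | v6 | ~v1) — v5 is true.
  19. (~v2 | ~v4) — ~v4 is true.
  20. (~v1 | ~v3 | ~v5) — ~v1 is true.
  21. (~v3 | v6 | ~v4) — ~v4 is true.
  22. (~v5 | v2 | v4) — v2 is true.

v1 = False, v2 = True, v3 = True, v4 = False, v5 = True, v6 = True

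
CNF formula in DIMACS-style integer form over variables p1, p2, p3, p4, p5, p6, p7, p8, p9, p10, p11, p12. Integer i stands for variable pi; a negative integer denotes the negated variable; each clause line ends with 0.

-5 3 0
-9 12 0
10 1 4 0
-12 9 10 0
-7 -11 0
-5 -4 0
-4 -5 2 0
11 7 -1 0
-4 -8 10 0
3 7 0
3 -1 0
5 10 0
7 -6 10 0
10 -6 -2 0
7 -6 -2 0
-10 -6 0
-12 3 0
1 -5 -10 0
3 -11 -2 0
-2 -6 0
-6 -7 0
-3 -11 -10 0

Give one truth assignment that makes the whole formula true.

p1 = F, p2 = T, p3 = T, p4 = F, p5 = F, p6 = F, p7 = T, p8 = T, p9 = F, p10 = T, p11 = F, p12 = F

Check each clause:
  1. (p3 || !p5) — p3 is true.
  2. (!p9 || p12) — !p9 is true.
  3. (p1 || p4 || p10) — p10 is true.
  4. (!p12 || p9 || p10) — p10 is true.
  5. (!p11 || !p7) — !p11 is true.
  6. (!p4 || !p5) — !p5 is true.
  7. (p2 || !p4 || !p5) — p2 is true.
  8. (!p1 || p7 || p11) — !p1 is true.
  9. (!p8 || !p4 || p10) — p10 is true.
  10. (p7 || p3) — p3 is true.
  11. (!p1 || p3) — p3 is true.
  12. (p10 || p5) — p10 is true.
  13. (!p6 || p7 || p10) — !p6 is true.
  14. (!p2 || p10 || !p6) — !p6 is true.
  15. (!p2 || !p6 || p7) — !p6 is true.
  16. (!p6 || !p10) — !p6 is true.
  17. (p3 || !p12) — p3 is true.
  18. (p1 || !p10 || !p5) — !p5 is true.
  19. (!p2 || !p11 || p3) — p3 is true.
  20. (!p6 || !p2) — !p6 is true.
  21. (!p7 || !p6) — !p6 is true.
  22. (!p11 || !p3 || !p10) — !p11 is true.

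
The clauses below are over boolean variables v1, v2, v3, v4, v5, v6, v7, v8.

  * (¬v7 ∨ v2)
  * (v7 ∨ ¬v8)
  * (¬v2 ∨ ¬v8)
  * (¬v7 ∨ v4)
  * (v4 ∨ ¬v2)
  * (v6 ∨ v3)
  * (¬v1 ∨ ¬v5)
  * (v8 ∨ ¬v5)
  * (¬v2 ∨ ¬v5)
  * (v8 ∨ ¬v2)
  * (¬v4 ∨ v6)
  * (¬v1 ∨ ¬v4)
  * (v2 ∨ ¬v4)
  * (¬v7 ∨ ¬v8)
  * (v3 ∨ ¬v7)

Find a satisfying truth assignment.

v1 = F, v2 = F, v3 = T, v4 = F, v5 = F, v6 = T, v7 = F, v8 = F

Check each clause:
  1. (v2 ∨ ¬v7) — ¬v7 is true.
  2. (¬v8 ∨ v7) — ¬v8 is true.
  3. (¬v2 ∨ ¬v8) — ¬v8 is true.
  4. (¬v7 ∨ v4) — ¬v7 is true.
  5. (¬v2 ∨ v4) — ¬v2 is true.
  6. (v3 ∨ v6) — v3 is true.
  7. (¬v5 ∨ ¬v1) — ¬v5 is true.
  8. (¬v5 ∨ v8) — ¬v5 is true.
  9. (¬v2 ∨ ¬v5) — ¬v5 is true.
  10. (¬v2 ∨ v8) — ¬v2 is true.
  11. (v6 ∨ ¬v4) — ¬v4 is true.
  12. (¬v1 ∨ ¬v4) — ¬v4 is true.
  13. (¬v4 ∨ v2) — ¬v4 is true.
  14. (¬v7 ∨ ¬v8) — ¬v8 is true.
  15. (¬v7 ∨ v3) — ¬v7 is true.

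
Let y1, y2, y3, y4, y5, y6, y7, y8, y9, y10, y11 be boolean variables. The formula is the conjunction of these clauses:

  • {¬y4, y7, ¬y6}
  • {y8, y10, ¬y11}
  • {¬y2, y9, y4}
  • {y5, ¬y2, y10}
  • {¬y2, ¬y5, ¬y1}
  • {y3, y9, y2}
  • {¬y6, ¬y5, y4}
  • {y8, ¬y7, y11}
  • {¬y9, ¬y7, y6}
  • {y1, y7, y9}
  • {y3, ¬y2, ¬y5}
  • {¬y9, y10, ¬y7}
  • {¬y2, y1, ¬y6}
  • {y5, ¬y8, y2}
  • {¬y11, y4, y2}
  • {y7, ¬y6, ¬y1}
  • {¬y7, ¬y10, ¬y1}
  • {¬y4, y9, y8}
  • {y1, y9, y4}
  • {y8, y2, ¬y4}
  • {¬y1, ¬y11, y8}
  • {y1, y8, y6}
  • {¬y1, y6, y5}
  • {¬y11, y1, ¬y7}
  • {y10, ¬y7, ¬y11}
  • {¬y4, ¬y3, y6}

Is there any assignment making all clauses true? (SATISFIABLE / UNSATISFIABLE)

Set y1 = False and propagate.
Branch on y2: take y2 = True.
  then y6 is forced to False.
  then y8 is forced to True.
Branch on y3: take y3 = True.
  then y4 is forced to False.
  then y9 is forced to True.
  then y7 is forced to False.
For the remaining variables, y5 = True, y10 = False, y11 = False works.
So y1=0, y2=1, y3=1, y4=0, y5=1, y6=0, y7=0, y8=1, y9=1, y10=0, y11=0 is a satisfying assignment.

SATISFIABLE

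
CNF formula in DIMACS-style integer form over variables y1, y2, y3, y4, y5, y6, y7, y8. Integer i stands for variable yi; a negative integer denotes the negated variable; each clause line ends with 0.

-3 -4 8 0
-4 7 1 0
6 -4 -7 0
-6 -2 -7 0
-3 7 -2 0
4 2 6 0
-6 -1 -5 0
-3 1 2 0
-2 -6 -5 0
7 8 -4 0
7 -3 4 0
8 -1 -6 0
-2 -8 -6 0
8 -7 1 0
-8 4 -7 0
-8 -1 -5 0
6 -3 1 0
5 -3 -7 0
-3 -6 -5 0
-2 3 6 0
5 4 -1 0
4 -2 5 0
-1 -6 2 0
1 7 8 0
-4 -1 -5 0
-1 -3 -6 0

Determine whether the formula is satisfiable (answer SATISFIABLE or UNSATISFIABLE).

Try y1 = False.
Branch on y2: take y2 = False.
  then y3 is forced to False.
For the remaining variables, y4 = True, y5 = False, y6 = True, y7 = True, y8 = True works.
So y1=False  y2=False  y3=False  y4=True  y5=False  y6=True  y7=True  y8=True is a satisfying assignment.

SATISFIABLE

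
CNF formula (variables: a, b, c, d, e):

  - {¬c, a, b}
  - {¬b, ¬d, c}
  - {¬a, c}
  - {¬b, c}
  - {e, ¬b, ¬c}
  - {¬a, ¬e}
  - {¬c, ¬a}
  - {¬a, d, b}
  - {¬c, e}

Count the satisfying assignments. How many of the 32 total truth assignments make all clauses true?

6

The models are:
  a=F b=F c=F d=F e=F
  a=F b=F c=F d=F e=T
  a=F b=F c=F d=T e=F
  a=F b=F c=F d=T e=T
  a=F b=T c=T d=F e=T
  a=F b=T c=T d=T e=T
Count: 6.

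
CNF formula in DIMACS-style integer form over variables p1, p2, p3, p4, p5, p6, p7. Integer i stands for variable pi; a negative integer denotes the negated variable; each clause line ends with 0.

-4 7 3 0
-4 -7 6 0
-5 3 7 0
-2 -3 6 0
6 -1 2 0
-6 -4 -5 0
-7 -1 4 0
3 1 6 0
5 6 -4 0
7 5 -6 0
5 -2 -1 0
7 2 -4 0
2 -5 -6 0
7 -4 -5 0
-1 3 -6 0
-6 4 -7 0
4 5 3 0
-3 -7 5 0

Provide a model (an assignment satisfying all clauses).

p1=F, p2=T, p3=F, p4=T, p5=F, p6=T, p7=T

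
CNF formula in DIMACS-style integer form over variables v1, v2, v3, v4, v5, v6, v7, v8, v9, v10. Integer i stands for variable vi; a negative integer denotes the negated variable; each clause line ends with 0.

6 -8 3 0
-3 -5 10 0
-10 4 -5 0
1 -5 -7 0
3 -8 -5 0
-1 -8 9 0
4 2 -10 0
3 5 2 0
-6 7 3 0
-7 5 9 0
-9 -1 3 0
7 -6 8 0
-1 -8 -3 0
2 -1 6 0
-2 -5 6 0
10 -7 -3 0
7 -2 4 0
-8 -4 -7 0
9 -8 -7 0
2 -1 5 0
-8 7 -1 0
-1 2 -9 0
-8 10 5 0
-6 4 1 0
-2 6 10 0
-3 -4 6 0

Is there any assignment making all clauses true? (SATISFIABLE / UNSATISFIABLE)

SATISFIABLE

Try v1 = True.
Branch on v2: take v2 = True.
Branch on v3: take v3 = True.
  then v8 is forced to False.
For the remaining variables, v4 = True, v5 = True, v6 = True, v7 = True, v9 = True, v10 = True works.
So v1=True  v2=True  v3=True  v4=True  v5=True  v6=True  v7=True  v8=False  v9=True  v10=True is a satisfying assignment.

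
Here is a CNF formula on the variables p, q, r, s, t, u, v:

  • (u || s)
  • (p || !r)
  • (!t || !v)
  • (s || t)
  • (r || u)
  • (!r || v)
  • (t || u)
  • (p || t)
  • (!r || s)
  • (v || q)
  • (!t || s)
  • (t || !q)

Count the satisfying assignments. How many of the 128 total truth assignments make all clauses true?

4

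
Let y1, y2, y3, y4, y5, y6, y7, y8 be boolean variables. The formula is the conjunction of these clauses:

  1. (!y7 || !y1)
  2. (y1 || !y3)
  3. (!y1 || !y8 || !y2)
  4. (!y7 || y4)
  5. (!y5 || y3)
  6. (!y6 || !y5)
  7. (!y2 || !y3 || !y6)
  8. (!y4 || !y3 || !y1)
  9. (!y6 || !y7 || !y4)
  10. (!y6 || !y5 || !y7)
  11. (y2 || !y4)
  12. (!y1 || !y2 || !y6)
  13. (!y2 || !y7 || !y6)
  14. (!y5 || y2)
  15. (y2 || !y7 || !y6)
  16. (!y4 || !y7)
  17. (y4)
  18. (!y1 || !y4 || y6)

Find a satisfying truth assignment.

y1=F, y2=T, y3=F, y4=T, y5=F, y6=T, y7=F, y8=T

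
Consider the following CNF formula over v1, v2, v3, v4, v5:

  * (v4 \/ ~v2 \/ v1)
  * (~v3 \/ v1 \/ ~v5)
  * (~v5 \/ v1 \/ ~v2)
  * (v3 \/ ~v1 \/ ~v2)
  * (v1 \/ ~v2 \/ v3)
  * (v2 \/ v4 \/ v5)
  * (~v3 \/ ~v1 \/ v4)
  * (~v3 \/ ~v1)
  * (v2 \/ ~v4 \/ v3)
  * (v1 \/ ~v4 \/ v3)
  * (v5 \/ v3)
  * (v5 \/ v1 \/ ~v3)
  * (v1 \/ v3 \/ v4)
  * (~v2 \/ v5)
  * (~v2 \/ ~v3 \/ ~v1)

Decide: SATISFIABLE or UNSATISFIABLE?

Try v1 = True.
  then v3 is forced to False.
  then v2 is forced to False.
  then v4 is forced to False.
  then v5 is forced to True.
So v1 = T, v2 = F, v3 = F, v4 = F, v5 = T is a satisfying assignment.

SATISFIABLE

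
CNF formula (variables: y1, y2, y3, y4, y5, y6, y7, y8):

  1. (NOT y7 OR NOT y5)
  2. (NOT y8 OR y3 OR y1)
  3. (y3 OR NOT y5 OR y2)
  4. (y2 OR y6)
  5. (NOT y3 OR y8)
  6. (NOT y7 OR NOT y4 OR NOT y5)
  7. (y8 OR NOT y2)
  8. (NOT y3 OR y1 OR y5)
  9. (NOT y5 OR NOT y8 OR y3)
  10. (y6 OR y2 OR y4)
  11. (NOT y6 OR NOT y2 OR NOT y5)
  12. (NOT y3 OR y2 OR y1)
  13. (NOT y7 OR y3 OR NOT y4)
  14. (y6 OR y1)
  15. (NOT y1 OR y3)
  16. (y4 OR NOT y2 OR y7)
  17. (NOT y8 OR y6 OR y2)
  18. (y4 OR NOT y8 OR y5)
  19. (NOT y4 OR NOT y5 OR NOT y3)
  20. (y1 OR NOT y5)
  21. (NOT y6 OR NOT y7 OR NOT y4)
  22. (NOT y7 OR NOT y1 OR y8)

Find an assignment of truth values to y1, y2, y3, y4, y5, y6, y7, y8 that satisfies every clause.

y1=1  y2=0  y3=1  y4=1  y5=0  y6=1  y7=0  y8=1

Check each clause:
  1. (NOT y7 OR NOT y5) — NOT y7 is true.
  2. (y1 OR NOT y8 OR y3) — y1 is true.
  3. (y2 OR NOT y5 OR y3) — y3 is true.
  4. (y2 OR y6) — y6 is true.
  5. (NOT y3 OR y8) — y8 is true.
  6. (NOT y5 OR NOT y7 OR NOT y4) — NOT y7 is true.
  7. (NOT y2 OR y8) — y8 is true.
  8. (y1 OR y5 OR NOT y3) — y1 is true.
  9. (NOT y8 OR y3 OR NOT y5) — y3 is true.
  10. (y6 OR y2 OR y4) — y4 is true.
  11. (NOT y6 OR NOT y5 OR NOT y2) — NOT y5 is true.
  12. (y2 OR NOT y3 OR y1) — y1 is true.
  13. (NOT y4 OR NOT y7 OR y3) — NOT y7 is true.
  14. (y1 OR y6) — y1 is true.
  15. (NOT y1 OR y3) — y3 is true.
  16. (NOT y2 OR y4 OR y7) — y4 is true.
  17. (y2 OR y6 OR NOT y8) — y6 is true.
  18. (y5 OR NOT y8 OR y4) — y4 is true.
  19. (NOT y3 OR NOT y5 OR NOT y4) — NOT y5 is true.
  20. (NOT y5 OR y1) — y1 is true.
  21. (NOT y4 OR NOT y7 OR NOT y6) — NOT y7 is true.
  22. (y8 OR NOT y1 OR NOT y7) — y8 is true.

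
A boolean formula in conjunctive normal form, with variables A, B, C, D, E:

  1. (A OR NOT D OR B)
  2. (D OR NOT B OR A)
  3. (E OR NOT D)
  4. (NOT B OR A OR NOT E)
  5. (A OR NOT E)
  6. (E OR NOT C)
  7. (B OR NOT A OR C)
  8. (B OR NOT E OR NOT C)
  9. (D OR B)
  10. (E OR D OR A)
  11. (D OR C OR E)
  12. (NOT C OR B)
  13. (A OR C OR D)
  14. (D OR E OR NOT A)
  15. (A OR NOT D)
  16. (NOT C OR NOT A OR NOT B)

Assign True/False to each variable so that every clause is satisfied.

Branch on A: take A = True.
Branch on B: take B = True.
  then C is forced to False.
The remaining clauses are satisfied by D = False, E = True.
Check each clause:
  1. (A OR NOT D OR B) — A is true.
  2. (A OR D OR NOT B) — A is true.
  3. (E OR NOT D) — NOT D is true.
  4. (A OR NOT E OR NOT B) — A is true.
  5. (NOT E OR A) — A is true.
  6. (E OR NOT C) — NOT C is true.
  7. (C OR B OR NOT A) — B is true.
  8. (NOT C OR B OR NOT E) — B is true.
  9. (D OR B) — B is true.
  10. (E OR D OR A) — A is true.
  11. (C OR E OR D) — E is true.
  12. (B OR NOT C) — B is true.
  13. (C OR D OR A) — A is true.
  14. (D OR NOT A OR E) — E is true.
  15. (A OR NOT D) — A is true.
  16. (NOT A OR NOT C OR NOT B) — NOT C is true.

A=True  B=True  C=False  D=False  E=True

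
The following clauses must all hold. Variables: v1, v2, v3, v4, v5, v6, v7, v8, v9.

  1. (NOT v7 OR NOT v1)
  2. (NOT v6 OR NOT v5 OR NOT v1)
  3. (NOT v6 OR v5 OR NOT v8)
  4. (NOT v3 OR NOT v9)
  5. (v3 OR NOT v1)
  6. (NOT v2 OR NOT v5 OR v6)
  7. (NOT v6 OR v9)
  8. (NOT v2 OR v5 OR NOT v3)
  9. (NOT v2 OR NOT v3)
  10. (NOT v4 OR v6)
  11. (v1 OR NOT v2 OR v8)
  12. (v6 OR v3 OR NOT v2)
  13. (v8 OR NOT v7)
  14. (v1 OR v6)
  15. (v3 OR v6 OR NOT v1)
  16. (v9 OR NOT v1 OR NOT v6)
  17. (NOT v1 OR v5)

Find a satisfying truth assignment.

v1=0  v2=1  v3=0  v4=0  v5=1  v6=1  v7=1  v8=1  v9=1

v4 occurs only negated in the remaining clauses — set v4 = False.
Try v1 = False.
  then v6 is forced to True.
  then v9 is forced to True.
  then v3 is forced to False.
Try v2 = True.
  then v8 is forced to True.
  then v5 is forced to True.
v7 is now unconstrained; take v7 = True.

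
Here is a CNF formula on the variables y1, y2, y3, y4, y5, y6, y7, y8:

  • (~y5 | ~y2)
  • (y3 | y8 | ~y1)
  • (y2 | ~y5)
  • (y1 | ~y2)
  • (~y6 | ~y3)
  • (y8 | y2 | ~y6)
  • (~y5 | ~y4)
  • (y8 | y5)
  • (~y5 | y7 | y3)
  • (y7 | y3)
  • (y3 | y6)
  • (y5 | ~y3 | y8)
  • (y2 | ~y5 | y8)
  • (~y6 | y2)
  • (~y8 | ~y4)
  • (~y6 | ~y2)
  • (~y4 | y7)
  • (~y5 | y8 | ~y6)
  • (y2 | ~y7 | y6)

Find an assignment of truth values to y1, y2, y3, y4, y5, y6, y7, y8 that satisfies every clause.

y1=True, y2=False, y3=True, y4=False, y5=False, y6=False, y7=False, y8=True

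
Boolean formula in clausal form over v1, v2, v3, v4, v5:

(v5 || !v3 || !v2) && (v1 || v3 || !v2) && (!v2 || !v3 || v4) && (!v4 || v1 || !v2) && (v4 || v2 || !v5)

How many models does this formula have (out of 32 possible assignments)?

Split on v2, then v3.
  v2=1, v3=1: remaining (v1,v4,v5) ∈ {(1,1,1)} — 1.
  v2=1, v3=0: remaining (v1,v4,v5) ∈ {(1,0,0); (1,0,1); (1,1,0); (1,1,1)} — 4.
  v2=0, v3=1: v1 free; 3 ways for (v4,v5) × 2^1 = 6.
  v2=0, v3=0: v1 free; 3 ways for (v4,v5) × 2^1 = 6.
Total: 1 + 4 + 6 + 6 = 17.

17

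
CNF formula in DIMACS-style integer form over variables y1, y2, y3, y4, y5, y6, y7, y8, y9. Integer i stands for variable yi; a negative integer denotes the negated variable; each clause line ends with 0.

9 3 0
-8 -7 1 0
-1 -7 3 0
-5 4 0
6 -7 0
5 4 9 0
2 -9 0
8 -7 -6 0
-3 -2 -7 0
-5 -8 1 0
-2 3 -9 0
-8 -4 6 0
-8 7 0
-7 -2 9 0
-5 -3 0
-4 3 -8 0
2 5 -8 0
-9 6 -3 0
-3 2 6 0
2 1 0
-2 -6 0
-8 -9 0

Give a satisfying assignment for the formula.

y1 = 1, y2 = 1, y3 = 1, y4 = 1, y5 = 0, y6 = 0, y7 = 0, y8 = 0, y9 = 0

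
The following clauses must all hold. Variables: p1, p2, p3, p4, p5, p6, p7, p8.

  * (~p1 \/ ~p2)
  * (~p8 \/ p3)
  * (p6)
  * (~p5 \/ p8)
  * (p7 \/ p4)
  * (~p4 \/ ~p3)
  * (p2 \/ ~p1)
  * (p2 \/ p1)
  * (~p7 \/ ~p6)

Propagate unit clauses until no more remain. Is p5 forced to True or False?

False

(p6) stands alone — p6 = True.
(~p7 \/ ~p6): since p6 = True, the clause reduces to (~p7). p7 = False.
(p4 \/ p7): since p7 = False, the clause reduces to (p4). p4 = True.
(~p4 \/ ~p3) with p4 = True leaves only ~p3, so p3 = False.
(p3 \/ ~p8) with p3 = False leaves only ~p8, so p8 = False.
From (~p5 \/ p8) and p8 = False: p5 = False.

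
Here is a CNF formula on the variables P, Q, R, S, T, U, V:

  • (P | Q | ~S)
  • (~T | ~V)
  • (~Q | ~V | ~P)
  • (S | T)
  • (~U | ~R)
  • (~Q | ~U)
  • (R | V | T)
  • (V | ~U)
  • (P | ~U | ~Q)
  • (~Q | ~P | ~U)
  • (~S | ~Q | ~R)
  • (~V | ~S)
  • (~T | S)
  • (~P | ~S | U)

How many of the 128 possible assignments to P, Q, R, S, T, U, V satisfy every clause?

1

The models are:
  P=0 Q=1 R=0 S=1 T=1 U=0 V=0
Count: 1.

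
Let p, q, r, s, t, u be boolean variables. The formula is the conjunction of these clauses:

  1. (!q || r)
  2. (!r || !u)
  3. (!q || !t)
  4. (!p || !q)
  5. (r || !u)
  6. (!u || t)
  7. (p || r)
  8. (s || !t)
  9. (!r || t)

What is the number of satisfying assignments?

The models are:
  p=F q=F r=T s=T t=T u=F
  p=T q=F r=F s=F t=F u=F
  p=T q=F r=F s=T t=F u=F
  p=T q=F r=F s=T t=T u=F
  p=T q=F r=T s=T t=T u=F
Count: 5.

5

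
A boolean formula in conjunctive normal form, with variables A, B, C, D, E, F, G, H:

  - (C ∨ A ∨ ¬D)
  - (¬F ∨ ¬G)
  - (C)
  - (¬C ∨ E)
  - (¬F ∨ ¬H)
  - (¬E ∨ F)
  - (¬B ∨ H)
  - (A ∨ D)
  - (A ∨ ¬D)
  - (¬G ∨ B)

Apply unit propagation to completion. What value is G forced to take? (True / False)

False

Unit clause (C) sets C = True.
In (¬C ∨ E), ¬C is now false; E must hold, so E = True.
From (¬E ∨ F) and E = True: F = True.
From (¬F ∨ ¬G) and F = True: G = False.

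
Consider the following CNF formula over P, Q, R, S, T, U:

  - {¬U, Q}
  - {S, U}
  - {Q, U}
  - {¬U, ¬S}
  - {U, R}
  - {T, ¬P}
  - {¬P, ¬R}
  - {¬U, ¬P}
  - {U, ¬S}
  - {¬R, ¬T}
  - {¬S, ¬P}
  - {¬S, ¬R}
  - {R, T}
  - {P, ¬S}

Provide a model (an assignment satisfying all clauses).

P = False, Q = True, R = False, S = False, T = True, U = True

Check each clause:
  1. {Q, ¬U} — Q is true.
  2. {S, U} — U is true.
  3. {Q, U} — Q is true.
  4. {¬U, ¬S} — ¬S is true.
  5. {U, R} — U is true.
  6. {¬P, T} — T is true.
  7. {¬P, ¬R} — ¬R is true.
  8. {¬P, ¬U} — ¬P is true.
  9. {¬S, U} — ¬S is true.
  10. {¬T, ¬R} — ¬R is true.
  11. {¬S, ¬P} — ¬S is true.
  12. {¬S, ¬R} — ¬S is true.
  13. {T, R} — T is true.
  14. {¬S, P} — ¬S is true.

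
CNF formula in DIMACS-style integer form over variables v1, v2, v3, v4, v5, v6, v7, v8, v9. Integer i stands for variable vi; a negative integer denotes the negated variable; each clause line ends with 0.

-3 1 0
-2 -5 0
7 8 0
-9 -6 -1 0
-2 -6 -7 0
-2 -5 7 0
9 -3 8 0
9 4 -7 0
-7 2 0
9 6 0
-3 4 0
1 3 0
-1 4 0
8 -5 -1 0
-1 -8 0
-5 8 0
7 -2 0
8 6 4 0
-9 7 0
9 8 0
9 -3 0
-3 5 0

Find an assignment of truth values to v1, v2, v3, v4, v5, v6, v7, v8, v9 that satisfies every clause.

Pure literal: v4 appears only positively; assign v4 = True.
Branch on v1: take v1 = True.
  then v8 is forced to False.
  then v7 is forced to True.
  then v2 is forced to True.
  then v5 is forced to False.
  then v6 is forced to False.
  then v9 is forced to True.
  then v3 is forced to False.

v1 = 1, v2 = 1, v3 = 0, v4 = 1, v5 = 0, v6 = 0, v7 = 1, v8 = 0, v9 = 1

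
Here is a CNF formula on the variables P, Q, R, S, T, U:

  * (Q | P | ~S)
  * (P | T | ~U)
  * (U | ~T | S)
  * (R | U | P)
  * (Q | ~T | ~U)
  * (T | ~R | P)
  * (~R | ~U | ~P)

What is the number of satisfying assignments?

Split on P, then U.
  P=1, U=1: S free; 3 ways for (Q,R,T) × 2^1 = 6.
  P=1, U=0: Q, R free; 3 ways for (S,T) × 2^2 = 12.
  P=0, U=1: remaining (Q,R,S,T) ∈ {(1,0,0,1); (1,0,1,1); (1,1,0,1); (1,1,1,1)} — 4.
  P=0, U=0: remaining (Q,R,S,T) ∈ {(1,1,1,1)} — 1.
Total: 6 + 12 + 4 + 1 = 23.

23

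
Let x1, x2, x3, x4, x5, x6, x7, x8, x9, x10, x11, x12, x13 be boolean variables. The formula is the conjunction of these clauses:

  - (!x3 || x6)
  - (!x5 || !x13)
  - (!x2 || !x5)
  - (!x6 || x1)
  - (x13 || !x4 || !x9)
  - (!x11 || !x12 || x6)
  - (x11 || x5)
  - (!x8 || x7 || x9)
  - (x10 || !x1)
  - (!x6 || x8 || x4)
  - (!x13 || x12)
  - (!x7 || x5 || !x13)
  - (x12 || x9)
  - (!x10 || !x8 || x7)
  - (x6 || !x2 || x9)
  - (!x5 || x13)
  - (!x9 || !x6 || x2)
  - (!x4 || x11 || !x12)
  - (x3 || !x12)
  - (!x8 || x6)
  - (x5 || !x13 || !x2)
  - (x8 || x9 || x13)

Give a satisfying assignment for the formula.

x1 = F, x2 = F, x3 = F, x4 = F, x5 = F, x6 = F, x7 = T, x8 = F, x9 = T, x10 = T, x11 = T, x12 = F, x13 = F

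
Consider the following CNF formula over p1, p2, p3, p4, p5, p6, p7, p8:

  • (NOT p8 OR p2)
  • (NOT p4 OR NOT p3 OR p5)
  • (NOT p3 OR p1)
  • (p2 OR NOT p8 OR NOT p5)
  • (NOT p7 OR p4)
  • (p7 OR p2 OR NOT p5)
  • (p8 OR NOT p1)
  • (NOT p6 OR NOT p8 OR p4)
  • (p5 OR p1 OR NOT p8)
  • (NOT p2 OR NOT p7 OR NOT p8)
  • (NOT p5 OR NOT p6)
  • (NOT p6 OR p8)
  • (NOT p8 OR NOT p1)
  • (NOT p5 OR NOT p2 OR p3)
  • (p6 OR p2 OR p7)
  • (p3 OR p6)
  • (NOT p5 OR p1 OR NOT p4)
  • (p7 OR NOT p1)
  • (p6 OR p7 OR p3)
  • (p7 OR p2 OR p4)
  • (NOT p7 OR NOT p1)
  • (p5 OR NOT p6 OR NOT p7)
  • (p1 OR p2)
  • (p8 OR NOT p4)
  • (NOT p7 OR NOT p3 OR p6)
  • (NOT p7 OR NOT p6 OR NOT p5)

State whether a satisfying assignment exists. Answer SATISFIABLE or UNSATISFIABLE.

UNSATISFIABLE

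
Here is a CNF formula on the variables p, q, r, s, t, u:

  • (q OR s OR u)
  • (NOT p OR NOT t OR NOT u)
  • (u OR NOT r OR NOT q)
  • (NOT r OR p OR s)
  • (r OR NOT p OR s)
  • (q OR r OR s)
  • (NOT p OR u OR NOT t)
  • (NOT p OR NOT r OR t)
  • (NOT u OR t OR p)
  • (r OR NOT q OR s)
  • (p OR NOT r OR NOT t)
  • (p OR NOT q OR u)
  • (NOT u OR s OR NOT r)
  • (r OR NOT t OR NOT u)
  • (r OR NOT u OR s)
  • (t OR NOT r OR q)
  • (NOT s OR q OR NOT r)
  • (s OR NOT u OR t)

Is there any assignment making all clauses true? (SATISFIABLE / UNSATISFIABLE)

Branch on p: take p = True.
Try q = False.
For the remaining variables, r = False, s = True, t = False, u = True works.
So p = True  q = False  r = False  s = True  t = False  u = True is a satisfying assignment.

SATISFIABLE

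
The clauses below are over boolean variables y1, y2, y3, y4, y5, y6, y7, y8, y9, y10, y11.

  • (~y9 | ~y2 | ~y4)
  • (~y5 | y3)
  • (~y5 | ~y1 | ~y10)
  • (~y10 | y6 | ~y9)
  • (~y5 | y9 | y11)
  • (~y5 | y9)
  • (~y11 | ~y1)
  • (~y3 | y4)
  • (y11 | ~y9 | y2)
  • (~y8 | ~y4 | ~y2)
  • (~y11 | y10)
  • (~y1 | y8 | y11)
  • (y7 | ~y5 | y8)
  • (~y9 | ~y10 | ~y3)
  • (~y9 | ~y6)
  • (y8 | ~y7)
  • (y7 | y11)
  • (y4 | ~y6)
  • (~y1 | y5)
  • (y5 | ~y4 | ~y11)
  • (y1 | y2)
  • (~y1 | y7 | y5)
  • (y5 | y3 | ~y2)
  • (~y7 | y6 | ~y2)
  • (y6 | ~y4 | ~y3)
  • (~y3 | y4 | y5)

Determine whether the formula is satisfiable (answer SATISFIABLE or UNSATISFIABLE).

y5 = True:
  propagation gives y3=True, y9=True, y4=True, y2=False; an empty clause results — contradiction.
y5 = False:
  propagation gives y1=False, y2=True, y3=True, y4=True; an empty clause results — contradiction.
Every branch closes, so no satisfying assignment exists.

UNSATISFIABLE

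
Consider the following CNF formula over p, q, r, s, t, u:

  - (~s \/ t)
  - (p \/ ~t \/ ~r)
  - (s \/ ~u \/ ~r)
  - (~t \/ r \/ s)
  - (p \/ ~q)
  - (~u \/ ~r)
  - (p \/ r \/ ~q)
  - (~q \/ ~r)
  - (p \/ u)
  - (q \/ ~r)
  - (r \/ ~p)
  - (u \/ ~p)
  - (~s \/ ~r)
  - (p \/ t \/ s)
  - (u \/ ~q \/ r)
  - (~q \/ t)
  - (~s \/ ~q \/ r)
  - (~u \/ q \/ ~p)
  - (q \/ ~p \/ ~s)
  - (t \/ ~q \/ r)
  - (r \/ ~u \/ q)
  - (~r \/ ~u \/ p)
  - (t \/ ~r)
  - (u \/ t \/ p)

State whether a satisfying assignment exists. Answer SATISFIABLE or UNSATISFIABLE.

UNSATISFIABLE

r = True:
  propagation gives u=False, q=False; an empty clause results — contradiction.
r = False:
  propagation gives p=False, q=False, u=True; an empty clause results — contradiction.
Every branch closes, so no satisfying assignment exists.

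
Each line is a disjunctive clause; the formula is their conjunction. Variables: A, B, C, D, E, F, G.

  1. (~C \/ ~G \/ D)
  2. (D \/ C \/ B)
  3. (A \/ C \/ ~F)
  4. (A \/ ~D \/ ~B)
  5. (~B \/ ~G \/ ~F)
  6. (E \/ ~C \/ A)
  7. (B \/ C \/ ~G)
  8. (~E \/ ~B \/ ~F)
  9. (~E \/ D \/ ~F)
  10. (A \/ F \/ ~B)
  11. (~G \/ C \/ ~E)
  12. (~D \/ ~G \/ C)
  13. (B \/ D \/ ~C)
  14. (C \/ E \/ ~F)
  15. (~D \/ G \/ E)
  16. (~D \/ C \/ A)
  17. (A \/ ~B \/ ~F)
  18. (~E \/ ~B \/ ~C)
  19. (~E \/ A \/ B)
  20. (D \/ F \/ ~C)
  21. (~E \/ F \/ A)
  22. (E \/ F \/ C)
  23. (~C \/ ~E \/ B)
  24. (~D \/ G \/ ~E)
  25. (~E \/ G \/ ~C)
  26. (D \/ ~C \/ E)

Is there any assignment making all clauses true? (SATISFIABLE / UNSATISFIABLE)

A occurs only positively in the remaining clauses — set A = True.
Branch on B: take B = False.
Try C = True.
  then D is forced to True.
  then E is forced to False.
  then G is forced to True.
F is now unconstrained; take F = False.
Every clause has at least one true literal under this assignment.
So A=T, B=F, C=T, D=T, E=F, F=F, G=T is a satisfying assignment.

SATISFIABLE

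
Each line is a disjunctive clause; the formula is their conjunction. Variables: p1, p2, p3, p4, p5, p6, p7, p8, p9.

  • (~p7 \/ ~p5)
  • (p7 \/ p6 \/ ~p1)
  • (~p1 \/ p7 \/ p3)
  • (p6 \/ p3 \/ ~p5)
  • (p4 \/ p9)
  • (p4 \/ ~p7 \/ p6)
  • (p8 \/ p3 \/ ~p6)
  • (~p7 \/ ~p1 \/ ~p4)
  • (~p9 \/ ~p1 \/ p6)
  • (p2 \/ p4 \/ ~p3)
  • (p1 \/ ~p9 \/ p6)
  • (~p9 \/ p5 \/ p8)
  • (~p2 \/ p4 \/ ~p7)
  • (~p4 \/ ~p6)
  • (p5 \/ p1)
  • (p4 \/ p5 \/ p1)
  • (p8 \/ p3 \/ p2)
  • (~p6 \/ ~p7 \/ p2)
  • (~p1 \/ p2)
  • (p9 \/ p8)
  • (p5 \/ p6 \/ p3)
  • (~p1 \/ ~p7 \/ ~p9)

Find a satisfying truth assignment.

p1 = False  p2 = True  p3 = True  p4 = False  p5 = True  p6 = True  p7 = False  p8 = True  p9 = True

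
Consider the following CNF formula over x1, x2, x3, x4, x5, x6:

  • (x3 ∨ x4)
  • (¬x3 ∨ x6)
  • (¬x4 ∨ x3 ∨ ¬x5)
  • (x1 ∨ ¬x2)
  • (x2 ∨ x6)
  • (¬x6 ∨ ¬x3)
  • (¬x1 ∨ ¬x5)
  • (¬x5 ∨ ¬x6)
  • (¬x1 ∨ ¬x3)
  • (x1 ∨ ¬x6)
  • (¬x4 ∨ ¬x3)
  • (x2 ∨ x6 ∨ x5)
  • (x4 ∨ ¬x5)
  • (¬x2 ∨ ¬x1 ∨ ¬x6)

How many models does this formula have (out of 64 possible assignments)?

The models are:
  x1=1 x2=0 x3=0 x4=1 x5=0 x6=1
  x1=1 x2=1 x3=0 x4=1 x5=0 x6=0
Count: 2.

2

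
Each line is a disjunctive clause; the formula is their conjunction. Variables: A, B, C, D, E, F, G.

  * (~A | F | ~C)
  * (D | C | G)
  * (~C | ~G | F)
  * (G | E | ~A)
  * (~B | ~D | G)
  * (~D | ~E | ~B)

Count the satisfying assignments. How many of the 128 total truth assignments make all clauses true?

63

Split on G, then C.
  G=1, C=1: A free; 7 ways for (B,D,E,F) × 2^1 = 14.
  G=1, C=0: A, F free; 7 ways for (B,D,E) × 2^2 = 28.
  G=0, C=1: 15 of the 32 assignments to (A,B,D,E,F) work.
  G=0, C=0: F free; 3 ways for (A,B,D,E) × 2^1 = 6.
Total: 14 + 28 + 15 + 6 = 63.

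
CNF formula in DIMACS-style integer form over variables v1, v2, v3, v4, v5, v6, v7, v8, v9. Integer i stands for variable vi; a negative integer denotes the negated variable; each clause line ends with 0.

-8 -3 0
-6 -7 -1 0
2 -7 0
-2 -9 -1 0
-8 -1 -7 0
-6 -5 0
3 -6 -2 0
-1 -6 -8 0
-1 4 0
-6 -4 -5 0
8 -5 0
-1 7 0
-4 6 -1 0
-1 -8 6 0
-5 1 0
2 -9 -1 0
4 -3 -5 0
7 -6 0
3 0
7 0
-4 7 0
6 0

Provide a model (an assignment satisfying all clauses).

v1=F, v2=T, v3=T, v4=F, v5=F, v6=T, v7=T, v8=F, v9=T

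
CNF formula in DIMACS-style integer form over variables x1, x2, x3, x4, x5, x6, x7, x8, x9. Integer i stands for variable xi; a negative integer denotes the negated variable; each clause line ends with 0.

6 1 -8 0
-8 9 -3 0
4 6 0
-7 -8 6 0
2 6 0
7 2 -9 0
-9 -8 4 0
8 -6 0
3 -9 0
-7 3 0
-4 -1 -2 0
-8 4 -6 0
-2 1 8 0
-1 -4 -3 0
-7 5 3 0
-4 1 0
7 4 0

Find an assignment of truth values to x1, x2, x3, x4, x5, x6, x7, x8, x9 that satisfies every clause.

x1=T, x2=F, x3=F, x4=T, x5=T, x6=T, x7=F, x8=T, x9=F

Check each clause:
  1. (!x8 || x1 || x6) — x1 is true.
  2. (x9 || !x8 || !x3) — !x3 is true.
  3. (x6 || x4) — x4 is true.
  4. (x6 || !x7 || !x8) — !x7 is true.
  5. (x6 || x2) — x6 is true.
  6. (!x9 || x7 || x2) — !x9 is true.
  7. (x4 || !x8 || !x9) — x4 is true.
  8. (!x6 || x8) — x8 is true.
  9. (x3 || !x9) — !x9 is true.
  10. (x3 || !x7) — !x7 is true.
  11. (!x2 || !x4 || !x1) — !x2 is true.
  12. (!x6 || x4 || !x8) — x4 is true.
  13. (x1 || x8 || !x2) — x8 is true.
  14. (!x3 || !x1 || !x4) — !x3 is true.
  15. (x5 || !x7 || x3) — !x7 is true.
  16. (!x4 || x1) — x1 is true.
  17. (x4 || x7) — x4 is true.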